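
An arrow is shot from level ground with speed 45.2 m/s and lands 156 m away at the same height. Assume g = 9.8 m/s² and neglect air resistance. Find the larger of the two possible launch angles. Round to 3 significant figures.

Level-ground range: R = v₀² sin(2θ)/g ⇒ sin 2θ = R g / v₀² = 156×9.8/45.2² = 0.7483.
2θ = arcsin(0.7483) = 48.44° or 180° − 48.44° = 131.56°.
So θ = 24.2° or θ = 65.8°.

65.8°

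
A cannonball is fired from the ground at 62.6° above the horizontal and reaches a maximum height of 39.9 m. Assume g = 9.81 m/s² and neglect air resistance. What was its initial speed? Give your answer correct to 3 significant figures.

31.5 m/s

At maximum height v_y = 0, so (v₀ sin θ)² = 2 g H.
v₀ sin 62.6° = √(2 × 9.81 × 39.9) = 27.98 m/s.
v₀ = 27.98 / sin 62.6° = 27.98 / 0.8878 = 31.5 m/s.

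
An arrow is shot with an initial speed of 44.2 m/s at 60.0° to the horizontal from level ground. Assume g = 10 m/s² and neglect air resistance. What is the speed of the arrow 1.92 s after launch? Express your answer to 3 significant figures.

29.2 m/s

v_x = 44.2 cos 60.0° = 22.10 m/s (constant).
v_y(t) = 44.2 sin 60.0° − g t = 38.28 − 10 × 1.92 = 19.08 m/s.
Speed = √(v_x² + v_y²) = √(488.4 + 364.0) = 29.2 m/s.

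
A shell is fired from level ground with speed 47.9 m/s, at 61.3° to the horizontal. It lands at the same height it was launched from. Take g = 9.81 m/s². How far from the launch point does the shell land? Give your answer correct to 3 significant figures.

197 m

For level ground, R = v₀² sin(2θ) / g.
sin(2 × 61.3°) = sin 122.6° = 0.8425.
R = (47.9)² × 0.8425 / 9.81 = 197 m.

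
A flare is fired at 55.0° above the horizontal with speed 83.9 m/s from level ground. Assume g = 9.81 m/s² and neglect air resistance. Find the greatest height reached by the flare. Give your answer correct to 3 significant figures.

Vertical component of launch velocity: v_y = 83.9 sin 55.0° = 68.73 m/s.
At the highest point the vertical velocity is zero, so v_y² = 2 g h_max.
h_max = (68.73)² / (2 × 9.81) = 4724 / 19.62 = 241 m.

241 m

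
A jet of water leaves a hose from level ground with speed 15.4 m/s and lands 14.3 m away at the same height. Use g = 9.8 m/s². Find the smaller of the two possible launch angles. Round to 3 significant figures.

Level-ground range: R = v₀² sin(2θ)/g ⇒ sin 2θ = R g / v₀² = 14.3×9.8/15.4² = 0.5909.
2θ = arcsin(0.5909) = 36.22° or 180° − 36.22° = 143.78°.
So θ = 18.1° or θ = 71.9°.

18.1°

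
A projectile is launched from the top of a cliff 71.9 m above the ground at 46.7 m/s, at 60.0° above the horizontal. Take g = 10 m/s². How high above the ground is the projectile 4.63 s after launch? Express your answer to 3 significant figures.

152 m

v_y0 = 46.7 sin 60.0° = 40.44 m/s.
y(t) = 71.9 + v_y0 t − ½ g t² = 71.9 + 40.44×4.63 − ½×10×4.63² = 152 m.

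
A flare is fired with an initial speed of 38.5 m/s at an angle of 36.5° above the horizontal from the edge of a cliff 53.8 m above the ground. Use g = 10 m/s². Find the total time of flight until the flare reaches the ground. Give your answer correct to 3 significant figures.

6.29 s

Vertical component: v_y = 38.5 sin 36.5° = 22.90 m/s.
Taking up as positive with launch at y = 53.8 m, landing at y = 0: 0 = 53.8 + 22.90 t − ½(10) t².
Solving 5.000 t² − 22.90 t − 53.8 = 0 gives t = [22.90 + √(22.90² + 4·5.000·53.8)] / 10.00 = 6.29 s.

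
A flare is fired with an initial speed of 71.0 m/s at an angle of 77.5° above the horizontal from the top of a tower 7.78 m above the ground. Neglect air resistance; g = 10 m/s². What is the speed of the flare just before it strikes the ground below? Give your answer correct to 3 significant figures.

v_x = 71.0 cos 77.5° = 15.37 m/s is unchanged throughout.
For the vertical component, v_y² = v_y0² + 2 g h = (69.32)² + 2×10×7.78 = 4961, so |v_y| = 70.43 m/s.
Impact speed = √(v_x² + v_y²) = √(236.2 + 4961) = 72.1 m/s.

72.1 m/s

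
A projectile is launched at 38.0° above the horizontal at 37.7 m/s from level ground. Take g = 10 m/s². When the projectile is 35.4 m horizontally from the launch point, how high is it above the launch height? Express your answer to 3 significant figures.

v_x = 37.7 cos 38.0° = 29.71 m/s, v_y0 = 37.7 sin 38.0° = 23.21 m/s.
Time to reach x = 35.4 m: t = x / v_x = 35.4 / 29.71 = 1.192 s.
y = v_y0 t − ½ g t² = 23.21×1.192 − 5.000×1.192² = 20.6 m.

20.6 m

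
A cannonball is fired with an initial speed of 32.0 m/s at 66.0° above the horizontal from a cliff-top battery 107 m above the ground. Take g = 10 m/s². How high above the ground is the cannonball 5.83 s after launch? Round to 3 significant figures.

107 m

v_y0 = 32.0 sin 66.0° = 29.23 m/s.
y(t) = 107 + v_y0 t − ½ g t² = 107 + 29.23×5.83 − ½×10×5.83² = 107 m.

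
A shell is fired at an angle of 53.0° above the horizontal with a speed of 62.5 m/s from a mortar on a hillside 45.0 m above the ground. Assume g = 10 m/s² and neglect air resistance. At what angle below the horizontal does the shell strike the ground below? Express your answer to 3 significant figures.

57.1°

v_x = 62.5 cos 53.0° = 37.61 m/s.
At impact |v_y| = √(v_y0² + 2 g h) = √(49.91² + 2×10×45.0) = 58.23 m/s.
Angle below horizontal = arctan(|v_y| / v_x) = arctan(58.23 / 37.61) = 57.1°.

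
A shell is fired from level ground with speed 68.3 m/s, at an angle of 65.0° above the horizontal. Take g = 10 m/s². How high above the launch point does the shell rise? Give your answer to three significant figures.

Vertical component of launch velocity: v_y = 68.3 sin 65.0° = 61.90 m/s.
At the highest point the vertical velocity is zero, so v_y² = 2 g h_max.
h_max = (61.90)² / (2 × 10) = 3832 / 20.00 = 192 m.

192 m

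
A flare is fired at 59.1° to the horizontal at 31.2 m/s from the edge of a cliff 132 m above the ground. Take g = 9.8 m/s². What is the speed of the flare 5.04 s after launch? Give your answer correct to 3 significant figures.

v_x = 31.2 cos 59.1° = 16.02 m/s (constant).
v_y(t) = 31.2 sin 59.1° − g t = 26.77 − 9.8 × 5.04 = -22.62 m/s.
Speed = √(v_x² + v_y²) = √(256.6 + 511.7) = 27.7 m/s.

27.7 m/s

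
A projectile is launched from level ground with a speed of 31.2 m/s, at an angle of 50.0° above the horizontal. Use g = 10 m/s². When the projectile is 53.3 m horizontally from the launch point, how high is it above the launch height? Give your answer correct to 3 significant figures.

28.2 m

v_x = 31.2 cos 50.0° = 20.05 m/s, v_y0 = 31.2 sin 50.0° = 23.90 m/s.
Time to reach x = 53.3 m: t = x / v_x = 53.3 / 20.05 = 2.658 s.
y = v_y0 t − ½ g t² = 23.90×2.658 − 5.000×2.658² = 28.2 m.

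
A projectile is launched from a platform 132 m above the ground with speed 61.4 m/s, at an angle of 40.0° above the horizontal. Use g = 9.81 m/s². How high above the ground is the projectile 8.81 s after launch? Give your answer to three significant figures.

v_y0 = 61.4 sin 40.0° = 39.47 m/s.
y(t) = 132 + v_y0 t − ½ g t² = 132 + 39.47×8.81 − ½×9.81×8.81² = 99.0 m.

99.0 m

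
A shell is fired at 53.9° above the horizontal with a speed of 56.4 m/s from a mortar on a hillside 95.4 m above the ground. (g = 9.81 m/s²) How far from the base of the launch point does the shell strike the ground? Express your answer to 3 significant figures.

Components: v_x = 56.4 cos 53.9° = 33.23 m/s, v_y = 56.4 sin 53.9° = 45.57 m/s.
Vertical: 0 = 95.4 + 45.57 t − ½(9.81) t² ⇒ 4.905 t² − 45.57 t − 95.4 = 0.
t = [45.57 + √(2077 + 1872)] / 9.810 = 11.05 s.
Horizontal: R = v_x · t = 33.23 × 11.05 = 367 m.

367 m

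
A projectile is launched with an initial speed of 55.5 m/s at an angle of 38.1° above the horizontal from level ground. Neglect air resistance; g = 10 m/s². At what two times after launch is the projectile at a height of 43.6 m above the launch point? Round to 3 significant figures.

1.69 s and 5.16 s

v_y0 = 55.5 sin 38.1° = 34.25 m/s.
Set y = v_y0 t − ½ g t² = 43.6: 5.000 t² − 34.25 t + 43.6 = 0.
t = [34.25 ± √(1173 − 872.0)] / 10 = (34.25 ± 17.35) / 10, giving t = 1.69 s or t = 5.16 s.
So the projectile is at 43.6 m at t = 1.69 s (rising) and t = 5.16 s (falling).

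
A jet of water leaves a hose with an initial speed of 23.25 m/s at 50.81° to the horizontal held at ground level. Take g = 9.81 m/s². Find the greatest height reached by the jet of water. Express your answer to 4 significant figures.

16.55 m

Vertical component of launch velocity: v_y = 23.25 sin 50.81° = 18.020 m/s.
At the highest point the vertical velocity is zero, so v_y² = 2 g h_max.
h_max = (18.020)² / (2 × 9.81) = 324.72 / 19.62 = 16.55 m.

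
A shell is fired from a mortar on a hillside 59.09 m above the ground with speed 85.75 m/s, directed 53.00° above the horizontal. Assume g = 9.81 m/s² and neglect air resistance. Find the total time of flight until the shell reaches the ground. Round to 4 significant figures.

Vertical component: v_y = 85.75 sin 53.00° = 68.483 m/s.
Taking up as positive with launch at y = 59.09 m, landing at y = 0: 0 = 59.09 + 68.483 t − ½(9.81) t².
Solving 4.905 t² − 68.483 t − 59.09 = 0 gives t = [68.483 + √(68.483² + 4·4.905·59.09)] / 9.810 = 14.78 s.

14.78 s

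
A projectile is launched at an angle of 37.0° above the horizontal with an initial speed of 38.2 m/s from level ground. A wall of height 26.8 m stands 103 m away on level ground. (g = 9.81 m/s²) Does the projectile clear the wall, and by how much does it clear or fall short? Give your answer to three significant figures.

v_x = 38.2 cos 37.0° = 30.51 m/s; v_y0 = 38.2 sin 37.0° = 22.99 m/s.
Time to reach the wall: t = 103 / 30.51 = 3.376 s.
Height at that point: y = 22.99×3.376 − 4.905×3.376² = 21.71 m.
That is 26.8 − 21.71 = 5.09 m below the top of the wall, so the projectile does not clear it.

No — it falls 5.09 m short of clearing the wall.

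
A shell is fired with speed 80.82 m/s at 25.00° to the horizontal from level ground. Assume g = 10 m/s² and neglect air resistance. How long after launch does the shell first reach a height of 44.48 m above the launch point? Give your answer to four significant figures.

v_y0 = 80.82 sin 25.00° = 34.156 m/s.
Set y = v_y0 t − ½ g t² = 44.48: 5.000 t² − 34.156 t + 44.48 = 0.
t = [34.156 ± √(1166.6 − 889.60)] / 10 = (34.156 ± 16.643) / 10, giving t = 1.751 s or t = 5.080 s.
The shell is on the way up at the first time, so t = 1.751 s.

1.751 s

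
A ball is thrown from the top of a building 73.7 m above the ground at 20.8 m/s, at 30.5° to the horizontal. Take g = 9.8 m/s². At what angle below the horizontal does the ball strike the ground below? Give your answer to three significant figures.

v_x = 20.8 cos 30.5° = 17.92 m/s.
At impact |v_y| = √(v_y0² + 2 g h) = √(10.56² + 2×9.8×73.7) = 39.45 m/s.
Angle below horizontal = arctan(|v_y| / v_x) = arctan(39.45 / 17.92) = 65.6°.

65.6°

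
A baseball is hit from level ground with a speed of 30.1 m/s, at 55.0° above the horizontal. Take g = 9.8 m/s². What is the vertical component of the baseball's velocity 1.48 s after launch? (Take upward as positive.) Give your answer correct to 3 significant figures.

Initial vertical component: v_y0 = 30.1 sin 55.0° = 24.66 m/s.
v_y(t) = v_y0 − g t = 24.66 − 9.8 × 1.48 = 10.2 m/s.

10.2 m/s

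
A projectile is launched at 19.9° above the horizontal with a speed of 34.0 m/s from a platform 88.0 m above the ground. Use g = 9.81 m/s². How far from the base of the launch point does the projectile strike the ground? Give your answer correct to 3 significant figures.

178 m

Components: v_x = 34.0 cos 19.9° = 31.97 m/s, v_y = 34.0 sin 19.9° = 11.57 m/s.
Vertical: 0 = 88.0 + 11.57 t − ½(9.81) t² ⇒ 4.905 t² − 11.57 t − 88.0 = 0.
t = [11.57 + √(133.9 + 1727)] / 9.810 = 5.577 s.
Horizontal: R = v_x · t = 31.97 × 5.577 = 178 m.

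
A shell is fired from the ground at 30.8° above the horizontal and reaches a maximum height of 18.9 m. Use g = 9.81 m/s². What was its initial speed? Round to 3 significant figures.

At maximum height v_y = 0, so (v₀ sin θ)² = 2 g H.
v₀ sin 30.8° = √(2 × 9.81 × 18.9) = 19.26 m/s.
v₀ = 19.26 / sin 30.8° = 19.26 / 0.5120 = 37.6 m/s.

37.6 m/s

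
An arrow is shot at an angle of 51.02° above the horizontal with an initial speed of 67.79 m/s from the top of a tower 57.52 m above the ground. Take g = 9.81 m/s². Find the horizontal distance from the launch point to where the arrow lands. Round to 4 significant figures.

Components: v_x = 67.79 cos 51.02° = 42.643 m/s, v_y = 67.79 sin 51.02° = 52.698 m/s.
Vertical: 0 = 57.52 + 52.698 t − ½(9.81) t² ⇒ 4.905 t² − 52.698 t − 57.52 = 0.
t = [52.698 + √(2777.1 + 1128.5)] / 9.810 = 11.742 s.
Horizontal: R = v_x · t = 42.643 × 11.742 = 500.7 m.

500.7 m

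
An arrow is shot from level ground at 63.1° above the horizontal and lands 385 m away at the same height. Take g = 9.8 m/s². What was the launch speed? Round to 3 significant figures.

68.4 m/s

On level ground, R = v₀² sin(2θ) / g, so v₀ = √(R g / sin 2θ).
sin(2 × 63.1°) = 0.8070.
v₀ = √(385 × 9.8 / 0.8070) = √4675 = 68.4 m/s.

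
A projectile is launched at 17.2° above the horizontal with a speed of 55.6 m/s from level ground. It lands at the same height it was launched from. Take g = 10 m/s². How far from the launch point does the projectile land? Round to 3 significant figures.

175 m

Components: v_x = 55.6 cos 17.2° = 53.11 m/s, v_y = 55.6 sin 17.2° = 16.44 m/s.
Time of flight (same landing height): t = 2 v_y / g = 2 × 16.44 / 10 = 3.288 s.
Range: R = v_x · t = 53.11 × 3.288 = 175 m.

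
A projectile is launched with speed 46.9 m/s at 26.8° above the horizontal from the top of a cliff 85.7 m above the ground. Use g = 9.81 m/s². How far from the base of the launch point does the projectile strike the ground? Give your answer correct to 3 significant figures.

287 m

Components: v_x = 46.9 cos 26.8° = 41.86 m/s, v_y = 46.9 sin 26.8° = 21.15 m/s.
Vertical: 0 = 85.7 + 21.15 t − ½(9.81) t² ⇒ 4.905 t² − 21.15 t − 85.7 = 0.
t = [21.15 + √(447.3 + 1681)] / 9.810 = 6.859 s.
Horizontal: R = v_x · t = 41.86 × 6.859 = 287 m.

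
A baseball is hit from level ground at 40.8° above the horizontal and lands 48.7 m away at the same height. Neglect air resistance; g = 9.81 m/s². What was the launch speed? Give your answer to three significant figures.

22.0 m/s

On level ground, R = v₀² sin(2θ) / g, so v₀ = √(R g / sin 2θ).
sin(2 × 40.8°) = 0.9893.
v₀ = √(48.7 × 9.81 / 0.9893) = √482.9 = 22.0 m/s.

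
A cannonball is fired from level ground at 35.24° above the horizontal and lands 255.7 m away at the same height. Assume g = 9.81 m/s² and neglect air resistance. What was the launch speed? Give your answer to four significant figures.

On level ground, R = v₀² sin(2θ) / g, so v₀ = √(R g / sin 2θ).
sin(2 × 35.24°) = 0.9425.
v₀ = √(255.7 × 9.81 / 0.9425) = √2661.5 = 51.59 m/s.

51.59 m/s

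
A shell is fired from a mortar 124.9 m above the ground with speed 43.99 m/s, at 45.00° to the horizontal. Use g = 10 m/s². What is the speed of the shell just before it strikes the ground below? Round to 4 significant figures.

66.58 m/s

v_x = 43.99 cos 45.00° = 31.106 m/s is unchanged throughout.
For the vertical component, v_y² = v_y0² + 2 g h = (31.106)² + 2×10×124.9 = 3465.6, so |v_y| = 58.869 m/s.
Impact speed = √(v_x² + v_y²) = √(967.58 + 3465.6) = 66.58 m/s.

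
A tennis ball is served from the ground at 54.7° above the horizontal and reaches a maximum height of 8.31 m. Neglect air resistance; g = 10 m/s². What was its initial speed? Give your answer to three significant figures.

At maximum height v_y = 0, so (v₀ sin θ)² = 2 g H.
v₀ sin 54.7° = √(2 × 10 × 8.31) = 12.89 m/s.
v₀ = 12.89 / sin 54.7° = 12.89 / 0.8161 = 15.8 m/s.

15.8 m/s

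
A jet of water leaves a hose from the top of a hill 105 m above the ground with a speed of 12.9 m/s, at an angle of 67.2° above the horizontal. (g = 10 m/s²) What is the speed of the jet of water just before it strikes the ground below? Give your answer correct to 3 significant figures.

v_x = 12.9 cos 67.2° = 4.999 m/s is unchanged throughout.
For the vertical component, v_y² = v_y0² + 2 g h = (11.89)² + 2×10×105 = 2241, so |v_y| = 47.34 m/s.
Impact speed = √(v_x² + v_y²) = √(24.99 + 2241) = 47.6 m/s.

47.6 m/s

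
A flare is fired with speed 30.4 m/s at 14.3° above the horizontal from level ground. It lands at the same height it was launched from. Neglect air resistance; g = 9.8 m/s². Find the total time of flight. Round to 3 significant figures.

1.53 s

Vertical component: v_y = 30.4 sin 14.3° = 7.509 m/s.
For a projectile landing at launch height, time of flight is t = 2 v_y / g = 2 × 7.509 / 9.8 = 1.53 s.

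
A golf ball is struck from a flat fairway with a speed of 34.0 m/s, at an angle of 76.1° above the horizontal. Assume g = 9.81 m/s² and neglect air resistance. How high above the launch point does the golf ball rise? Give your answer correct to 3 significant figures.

Vertical component of launch velocity: v_y = 34.0 sin 76.1° = 33.00 m/s.
At the highest point the vertical velocity is zero, so v_y² = 2 g h_max.
h_max = (33.00)² / (2 × 9.81) = 1089 / 19.62 = 55.5 m.

55.5 m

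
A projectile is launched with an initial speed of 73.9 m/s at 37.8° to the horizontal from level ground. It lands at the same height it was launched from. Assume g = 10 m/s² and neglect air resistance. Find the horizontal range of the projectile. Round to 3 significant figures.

529 m

For level ground, R = v₀² sin(2θ) / g.
sin(2 × 37.8°) = sin 75.60° = 0.9686.
R = (73.9)² × 0.9686 / 10 = 529 m.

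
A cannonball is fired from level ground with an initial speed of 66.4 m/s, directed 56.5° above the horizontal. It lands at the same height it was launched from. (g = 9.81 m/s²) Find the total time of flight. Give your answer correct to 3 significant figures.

11.3 s

Vertical component: v_y = 66.4 sin 56.5° = 55.37 m/s.
For a projectile landing at launch height, time of flight is t = 2 v_y / g = 2 × 55.37 / 9.81 = 11.3 s.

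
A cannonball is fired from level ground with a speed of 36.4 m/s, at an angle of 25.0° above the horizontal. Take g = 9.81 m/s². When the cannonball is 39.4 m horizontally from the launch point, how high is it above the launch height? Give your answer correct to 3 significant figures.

11.4 m

v_x = 36.4 cos 25.0° = 32.99 m/s, v_y0 = 36.4 sin 25.0° = 15.38 m/s.
Time to reach x = 39.4 m: t = x / v_x = 39.4 / 32.99 = 1.194 s.
y = v_y0 t − ½ g t² = 15.38×1.194 − 4.905×1.194² = 11.4 m.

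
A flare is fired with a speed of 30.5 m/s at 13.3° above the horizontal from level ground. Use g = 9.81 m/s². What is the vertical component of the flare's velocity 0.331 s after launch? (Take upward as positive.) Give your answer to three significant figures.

Initial vertical component: v_y0 = 30.5 sin 13.3° = 7.017 m/s.
v_y(t) = v_y0 − g t = 7.017 − 9.81 × 0.331 = 3.77 m/s.

3.77 m/s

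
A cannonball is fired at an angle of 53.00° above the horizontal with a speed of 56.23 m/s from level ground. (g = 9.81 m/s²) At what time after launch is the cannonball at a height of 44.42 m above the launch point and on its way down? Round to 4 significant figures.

8.027 s

v_y0 = 56.23 sin 53.00° = 44.907 m/s.
Set y = v_y0 t − ½ g t² = 44.42: 4.905 t² − 44.907 t + 44.42 = 0.
t = [44.907 ± √(2016.6 − 871.52)] / 9.81 = (44.907 ± 33.839) / 9.81, giving t = 1.128 s or t = 8.027 s.
On the way down corresponds to the larger root: t = 8.027 s.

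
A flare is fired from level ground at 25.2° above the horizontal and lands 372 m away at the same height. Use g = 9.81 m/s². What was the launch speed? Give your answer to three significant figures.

On level ground, R = v₀² sin(2θ) / g, so v₀ = √(R g / sin 2θ).
sin(2 × 25.2°) = 0.7705.
v₀ = √(372 × 9.81 / 0.7705) = √4736 = 68.8 m/s.

68.8 m/s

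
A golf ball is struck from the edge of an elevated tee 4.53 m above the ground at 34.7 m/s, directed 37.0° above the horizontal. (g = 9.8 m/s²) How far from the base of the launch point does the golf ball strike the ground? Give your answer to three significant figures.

Components: v_x = 34.7 cos 37.0° = 27.71 m/s, v_y = 34.7 sin 37.0° = 20.88 m/s.
Vertical: 0 = 4.53 + 20.88 t − ½(9.8) t² ⇒ 4.900 t² − 20.88 t − 4.53 = 0.
t = [20.88 + √(436.0 + 88.79)] / 9.800 = 4.468 s.
Horizontal: R = v_x · t = 27.71 × 4.468 = 124 m.

124 m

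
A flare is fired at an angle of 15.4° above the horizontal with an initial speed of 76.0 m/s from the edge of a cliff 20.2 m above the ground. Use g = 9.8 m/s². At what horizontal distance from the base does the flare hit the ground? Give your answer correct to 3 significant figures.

Components: v_x = 76.0 cos 15.4° = 73.27 m/s, v_y = 76.0 sin 15.4° = 20.18 m/s.
Vertical: 0 = 20.2 + 20.18 t − ½(9.8) t² ⇒ 4.900 t² − 20.18 t − 20.2 = 0.
t = [20.18 + √(407.2 + 395.9)] / 9.800 = 4.951 s.
Horizontal: R = v_x · t = 73.27 × 4.951 = 363 m.

363 m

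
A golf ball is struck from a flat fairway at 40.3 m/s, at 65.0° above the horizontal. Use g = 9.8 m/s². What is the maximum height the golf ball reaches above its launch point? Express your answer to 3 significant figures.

Vertical component of launch velocity: v_y = 40.3 sin 65.0° = 36.52 m/s.
At the highest point the vertical velocity is zero, so v_y² = 2 g h_max.
h_max = (36.52)² / (2 × 9.8) = 1334 / 19.60 = 68.1 m.

68.1 m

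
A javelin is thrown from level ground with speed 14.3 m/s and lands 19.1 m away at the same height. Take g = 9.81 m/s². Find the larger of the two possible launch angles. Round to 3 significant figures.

56.8°

Level-ground range: R = v₀² sin(2θ)/g ⇒ sin 2θ = R g / v₀² = 19.1×9.81/14.3² = 0.9163.
2θ = arcsin(0.9163) = 66.39° or 180° − 66.39° = 113.61°.
So θ = 33.2° or θ = 56.8°.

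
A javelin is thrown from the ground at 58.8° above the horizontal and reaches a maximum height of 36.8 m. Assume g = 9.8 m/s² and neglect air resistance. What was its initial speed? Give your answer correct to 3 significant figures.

31.4 m/s

At maximum height v_y = 0, so (v₀ sin θ)² = 2 g H.
v₀ sin 58.8° = √(2 × 9.8 × 36.8) = 26.86 m/s.
v₀ = 26.86 / sin 58.8° = 26.86 / 0.8554 = 31.4 m/s.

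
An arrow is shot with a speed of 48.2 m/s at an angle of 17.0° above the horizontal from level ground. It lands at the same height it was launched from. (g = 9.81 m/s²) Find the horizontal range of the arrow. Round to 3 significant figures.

132 m

Components: v_x = 48.2 cos 17.0° = 46.09 m/s, v_y = 48.2 sin 17.0° = 14.09 m/s.
Time of flight (same landing height): t = 2 v_y / g = 2 × 14.09 / 9.81 = 2.873 s.
Range: R = v_x · t = 46.09 × 2.873 = 132 m.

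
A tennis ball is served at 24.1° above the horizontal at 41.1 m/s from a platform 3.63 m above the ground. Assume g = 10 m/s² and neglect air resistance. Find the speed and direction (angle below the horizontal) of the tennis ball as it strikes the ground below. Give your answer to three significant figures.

42.0 m/s at 26.6° below the horizontal

v_x = 41.1 cos 24.1° = 37.52 m/s (constant).
|v_y| at impact = √((16.78)² + 2×10×3.63) = 18.82 m/s.
Speed = √(37.52² + 18.82²) = 42.0 m/s; angle = arctan(18.82/37.52) = 26.6° below horizontal.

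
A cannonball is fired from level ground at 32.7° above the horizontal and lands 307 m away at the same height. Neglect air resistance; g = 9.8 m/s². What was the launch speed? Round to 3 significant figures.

On level ground, R = v₀² sin(2θ) / g, so v₀ = √(R g / sin 2θ).
sin(2 × 32.7°) = 0.9092.
v₀ = √(307 × 9.8 / 0.9092) = √3309 = 57.5 m/s.

57.5 m/s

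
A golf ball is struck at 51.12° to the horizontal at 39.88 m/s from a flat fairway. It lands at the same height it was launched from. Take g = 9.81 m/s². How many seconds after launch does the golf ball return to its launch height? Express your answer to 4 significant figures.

6.329 s

Vertical component: v_y = 39.88 sin 51.12° = 31.045 m/s.
For a projectile landing at launch height, time of flight is t = 2 v_y / g = 2 × 31.045 / 9.81 = 6.329 s.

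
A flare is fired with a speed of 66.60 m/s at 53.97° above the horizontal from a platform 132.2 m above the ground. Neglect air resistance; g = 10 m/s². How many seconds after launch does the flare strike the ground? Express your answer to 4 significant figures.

12.83 s

Vertical component: v_y = 66.60 sin 53.97° = 53.860 m/s.
Taking up as positive with launch at y = 132.2 m, landing at y = 0: 0 = 132.2 + 53.860 t − ½(10) t².
Solving 5.000 t² − 53.860 t − 132.2 = 0 gives t = [53.860 + √(53.860² + 4·5.000·132.2)] / 10.00 = 12.83 s.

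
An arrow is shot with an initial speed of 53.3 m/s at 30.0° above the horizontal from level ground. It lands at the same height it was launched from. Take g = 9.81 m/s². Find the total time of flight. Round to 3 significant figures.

Vertical component: v_y = 53.3 sin 30.0° = 26.65 m/s.
For a projectile landing at launch height, time of flight is t = 2 v_y / g = 2 × 26.65 / 9.81 = 5.43 s.

5.43 s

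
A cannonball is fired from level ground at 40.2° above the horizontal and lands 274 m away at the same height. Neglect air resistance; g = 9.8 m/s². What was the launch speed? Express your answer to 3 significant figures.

On level ground, R = v₀² sin(2θ) / g, so v₀ = √(R g / sin 2θ).
sin(2 × 40.2°) = 0.9860.
v₀ = √(274 × 9.8 / 0.9860) = √2723 = 52.2 m/s.

52.2 m/s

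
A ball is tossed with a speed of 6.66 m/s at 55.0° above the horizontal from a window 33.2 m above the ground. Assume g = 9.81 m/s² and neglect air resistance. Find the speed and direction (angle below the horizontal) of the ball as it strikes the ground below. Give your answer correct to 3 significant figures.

v_x = 6.66 cos 55.0° = 3.820 m/s (constant).
|v_y| at impact = √((5.456)² + 2×9.81×33.2) = 26.10 m/s.
Speed = √(3.820² + 26.10²) = 26.4 m/s; angle = arctan(26.10/3.820) = 81.7° below horizontal.

26.4 m/s at 81.7° below the horizontal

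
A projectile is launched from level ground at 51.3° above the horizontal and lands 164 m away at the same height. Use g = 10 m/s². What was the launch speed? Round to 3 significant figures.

On level ground, R = v₀² sin(2θ) / g, so v₀ = √(R g / sin 2θ).
sin(2 × 51.3°) = 0.9759.
v₀ = √(164 × 10 / 0.9759) = √1681 = 41.0 m/s.

41.0 m/s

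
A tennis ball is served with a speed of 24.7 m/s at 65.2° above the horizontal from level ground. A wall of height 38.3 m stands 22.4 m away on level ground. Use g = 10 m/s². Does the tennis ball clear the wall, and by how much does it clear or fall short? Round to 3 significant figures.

v_x = 24.7 cos 65.2° = 10.36 m/s; v_y0 = 24.7 sin 65.2° = 22.42 m/s.
Time to reach the wall: t = 22.4 / 10.36 = 2.162 s.
Height at that point: y = 22.42×2.162 − 5.000×2.162² = 25.10 m.
That is 38.3 − 25.10 = 13.2 m below the top of the wall, so the tennis ball does not clear it.

No — it falls 13.2 m short of clearing the wall.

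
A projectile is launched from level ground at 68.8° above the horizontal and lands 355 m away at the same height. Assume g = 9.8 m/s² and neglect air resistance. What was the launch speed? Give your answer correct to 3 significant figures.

On level ground, R = v₀² sin(2θ) / g, so v₀ = √(R g / sin 2θ).
sin(2 × 68.8°) = 0.6743.
v₀ = √(355 × 9.8 / 0.6743) = √5159 = 71.8 m/s.

71.8 m/s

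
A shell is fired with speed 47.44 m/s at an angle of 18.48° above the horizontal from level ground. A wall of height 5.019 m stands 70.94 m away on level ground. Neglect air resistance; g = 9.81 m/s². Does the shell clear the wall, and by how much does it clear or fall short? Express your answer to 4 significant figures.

v_x = 47.44 cos 18.48° = 44.994 m/s; v_y0 = 47.44 sin 18.48° = 15.037 m/s.
Time to reach the wall: t = 70.94 / 44.994 = 1.5767 s.
Height at that point: y = 15.037×1.5767 − 4.905×1.5767² = 11.515 m.
That is 11.515 − 5.019 = 6.496 m above the top of the wall, so the shell clears it.

Yes — it clears the wall by 6.496 m.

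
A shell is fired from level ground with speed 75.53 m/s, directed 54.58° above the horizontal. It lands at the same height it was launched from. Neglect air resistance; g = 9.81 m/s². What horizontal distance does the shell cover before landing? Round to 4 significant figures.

For level ground, R = v₀² sin(2θ) / g.
sin(2 × 54.58°) = sin 109.16° = 0.9446.
R = (75.53)² × 0.9446 / 9.81 = 549.3 m.

549.3 m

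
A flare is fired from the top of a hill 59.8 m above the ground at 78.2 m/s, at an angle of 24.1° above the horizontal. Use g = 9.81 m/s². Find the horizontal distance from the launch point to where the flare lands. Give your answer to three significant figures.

Components: v_x = 78.2 cos 24.1° = 71.38 m/s, v_y = 78.2 sin 24.1° = 31.93 m/s.
Vertical: 0 = 59.8 + 31.93 t − ½(9.81) t² ⇒ 4.905 t² − 31.93 t − 59.8 = 0.
t = [31.93 + √(1020 + 1173)] / 9.810 = 8.028 s.
Horizontal: R = v_x · t = 71.38 × 8.028 = 573 m.

573 m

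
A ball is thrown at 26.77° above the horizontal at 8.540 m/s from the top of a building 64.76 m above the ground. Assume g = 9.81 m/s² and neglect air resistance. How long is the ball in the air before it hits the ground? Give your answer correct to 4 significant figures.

4.047 s

Vertical component: v_y = 8.540 sin 26.77° = 3.8465 m/s.
Taking up as positive with launch at y = 64.76 m, landing at y = 0: 0 = 64.76 + 3.8465 t − ½(9.81) t².
Solving 4.905 t² − 3.8465 t − 64.76 = 0 gives t = [3.8465 + √(3.8465² + 4·4.905·64.76)] / 9.810 = 4.047 s.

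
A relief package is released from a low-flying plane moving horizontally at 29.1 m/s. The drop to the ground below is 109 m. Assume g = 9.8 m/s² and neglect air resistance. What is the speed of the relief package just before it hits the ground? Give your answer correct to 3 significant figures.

54.6 m/s

Fall time: t = √(2 × 109 / 9.8) = 4.716 s.
At impact: v_x = 29.1 m/s (unchanged), v_y = g t = 9.8 × 4.716 = 46.22 m/s.
Speed = √(v_x² + v_y²) = √(846.8 + 2136) = 54.6 m/s.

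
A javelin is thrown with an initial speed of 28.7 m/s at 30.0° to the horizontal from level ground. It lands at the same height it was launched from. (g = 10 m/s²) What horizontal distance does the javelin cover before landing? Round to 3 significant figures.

71.3 m

Components: v_x = 28.7 cos 30.0° = 24.85 m/s, v_y = 28.7 sin 30.0° = 14.35 m/s.
Time of flight (same landing height): t = 2 v_y / g = 2 × 14.35 / 10 = 2.870 s.
Range: R = v_x · t = 24.85 × 2.870 = 71.3 m.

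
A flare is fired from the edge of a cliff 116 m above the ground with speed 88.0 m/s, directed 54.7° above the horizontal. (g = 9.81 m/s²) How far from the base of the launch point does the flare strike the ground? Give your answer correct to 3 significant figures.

Components: v_x = 88.0 cos 54.7° = 50.85 m/s, v_y = 88.0 sin 54.7° = 71.82 m/s.
Vertical: 0 = 116 + 71.82 t − ½(9.81) t² ⇒ 4.905 t² − 71.82 t − 116 = 0.
t = [71.82 + √(5158 + 2276)] / 9.810 = 16.11 s.
Horizontal: R = v_x · t = 50.85 × 16.11 = 819 m.

819 m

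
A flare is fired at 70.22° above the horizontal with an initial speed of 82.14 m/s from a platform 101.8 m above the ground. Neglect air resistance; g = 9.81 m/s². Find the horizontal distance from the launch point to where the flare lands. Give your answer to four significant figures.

Components: v_x = 82.14 cos 70.22° = 27.797 m/s, v_y = 82.14 sin 70.22° = 77.294 m/s.
Vertical: 0 = 101.8 + 77.294 t − ½(9.81) t² ⇒ 4.905 t² − 77.294 t − 101.8 = 0.
t = [77.294 + √(5974.4 + 1997.3)] / 9.810 = 16.980 s.
Horizontal: R = v_x · t = 27.797 × 16.980 = 472.0 m.

472.0 m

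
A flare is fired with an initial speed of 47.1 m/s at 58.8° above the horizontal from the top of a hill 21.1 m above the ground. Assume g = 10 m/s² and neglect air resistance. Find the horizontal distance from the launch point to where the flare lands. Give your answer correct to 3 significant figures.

Components: v_x = 47.1 cos 58.8° = 24.40 m/s, v_y = 47.1 sin 58.8° = 40.29 m/s.
Vertical: 0 = 21.1 + 40.29 t − ½(10) t² ⇒ 5.000 t² − 40.29 t − 21.1 = 0.
t = [40.29 + √(1623 + 422.0)] / 10.00 = 8.551 s.
Horizontal: R = v_x · t = 24.40 × 8.551 = 209 m.

209 m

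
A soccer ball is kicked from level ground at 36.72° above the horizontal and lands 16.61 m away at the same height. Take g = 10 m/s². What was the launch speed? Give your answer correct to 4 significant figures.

13.16 m/s

On level ground, R = v₀² sin(2θ) / g, so v₀ = √(R g / sin 2θ).
sin(2 × 36.72°) = 0.9585.
v₀ = √(16.61 × 10 / 0.9585) = √173.29 = 13.16 m/s.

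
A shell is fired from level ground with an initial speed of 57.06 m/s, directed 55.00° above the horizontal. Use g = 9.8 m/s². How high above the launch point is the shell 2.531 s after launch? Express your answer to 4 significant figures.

86.91 m

v_y0 = 57.06 sin 55.00° = 46.741 m/s.
y(t) = v_y0 t − ½ g t² = 46.741×2.531 − 4.900×2.531² = 86.91 m.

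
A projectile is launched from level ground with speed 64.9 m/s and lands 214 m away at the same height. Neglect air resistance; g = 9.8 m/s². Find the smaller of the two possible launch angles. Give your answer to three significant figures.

Level-ground range: R = v₀² sin(2θ)/g ⇒ sin 2θ = R g / v₀² = 214×9.8/64.9² = 0.4979.
2θ = arcsin(0.4979) = 29.86° or 180° − 29.86° = 150.14°.
So θ = 14.9° or θ = 75.1°.

14.9°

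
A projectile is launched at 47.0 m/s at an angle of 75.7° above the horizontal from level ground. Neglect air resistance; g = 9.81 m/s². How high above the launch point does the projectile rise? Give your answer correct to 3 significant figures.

106 m

Vertical component of launch velocity: v_y = 47.0 sin 75.7° = 45.54 m/s.
At the highest point the vertical velocity is zero, so v_y² = 2 g h_max.
h_max = (45.54)² / (2 × 9.81) = 2074 / 19.62 = 106 m.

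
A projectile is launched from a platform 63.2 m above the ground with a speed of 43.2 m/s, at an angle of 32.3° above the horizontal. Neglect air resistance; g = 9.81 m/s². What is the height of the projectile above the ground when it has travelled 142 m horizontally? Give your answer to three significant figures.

v_x = 43.2 cos 32.3° = 36.52 m/s, v_y0 = 43.2 sin 32.3° = 23.08 m/s.
Time to reach x = 142 m: t = x / v_x = 142 / 36.52 = 3.888 s.
y = 63.2 + v_y0 t − ½ g t² = 63.2 + 23.08×3.888 − 4.905×3.888² = 78.8 m.

78.8 m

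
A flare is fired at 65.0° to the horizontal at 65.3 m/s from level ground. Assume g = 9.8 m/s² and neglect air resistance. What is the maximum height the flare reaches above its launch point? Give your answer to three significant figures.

Vertical component of launch velocity: v_y = 65.3 sin 65.0° = 59.18 m/s.
At the highest point the vertical velocity is zero, so v_y² = 2 g h_max.
h_max = (59.18)² / (2 × 9.8) = 3502 / 19.60 = 179 m.

179 m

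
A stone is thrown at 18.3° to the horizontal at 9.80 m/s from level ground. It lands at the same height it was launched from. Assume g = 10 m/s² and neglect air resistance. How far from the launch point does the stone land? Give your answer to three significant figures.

For level ground, R = v₀² sin(2θ) / g.
sin(2 × 18.3°) = sin 36.60° = 0.5962.
R = (9.80)² × 0.5962 / 10 = 5.73 m.

5.73 m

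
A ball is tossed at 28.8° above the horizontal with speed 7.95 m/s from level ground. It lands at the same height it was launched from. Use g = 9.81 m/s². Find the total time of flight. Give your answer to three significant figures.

0.781 s

Vertical component: v_y = 7.95 sin 28.8° = 3.830 m/s.
For a projectile landing at launch height, time of flight is t = 2 v_y / g = 2 × 3.830 / 9.81 = 0.781 s.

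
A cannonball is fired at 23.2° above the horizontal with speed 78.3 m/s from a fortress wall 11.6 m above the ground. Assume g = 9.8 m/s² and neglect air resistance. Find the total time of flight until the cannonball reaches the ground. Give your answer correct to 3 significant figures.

Vertical component: v_y = 78.3 sin 23.2° = 30.85 m/s.
Taking up as positive with launch at y = 11.6 m, landing at y = 0: 0 = 11.6 + 30.85 t − ½(9.8) t².
Solving 4.900 t² − 30.85 t − 11.6 = 0 gives t = [30.85 + √(30.85² + 4·4.900·11.6)] / 9.800 = 6.65 s.

6.65 s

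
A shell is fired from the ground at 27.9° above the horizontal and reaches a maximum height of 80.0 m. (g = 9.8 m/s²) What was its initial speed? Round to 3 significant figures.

At maximum height v_y = 0, so (v₀ sin θ)² = 2 g H.
v₀ sin 27.9° = √(2 × 9.8 × 80.0) = 39.60 m/s.
v₀ = 39.60 / sin 27.9° = 39.60 / 0.4679 = 84.6 m/s.

84.6 m/s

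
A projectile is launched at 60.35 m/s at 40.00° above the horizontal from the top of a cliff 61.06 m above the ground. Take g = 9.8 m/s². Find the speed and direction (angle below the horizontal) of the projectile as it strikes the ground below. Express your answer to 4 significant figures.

69.56 m/s at 48.35° below the horizontal

v_x = 60.35 cos 40.00° = 46.231 m/s (constant).
|v_y| at impact = √((38.792)² + 2×9.8×61.06) = 51.977 m/s.
Speed = √(46.231² + 51.977²) = 69.56 m/s; angle = arctan(51.977/46.231) = 48.35° below horizontal.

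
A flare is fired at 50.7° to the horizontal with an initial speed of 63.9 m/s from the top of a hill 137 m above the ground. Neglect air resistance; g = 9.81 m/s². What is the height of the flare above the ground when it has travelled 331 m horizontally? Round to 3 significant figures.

213 m

v_x = 63.9 cos 50.7° = 40.47 m/s, v_y0 = 63.9 sin 50.7° = 49.45 m/s.
Time to reach x = 331 m: t = x / v_x = 331 / 40.47 = 8.179 s.
y = 137 + v_y0 t − ½ g t² = 137 + 49.45×8.179 − 4.905×8.179² = 213 m.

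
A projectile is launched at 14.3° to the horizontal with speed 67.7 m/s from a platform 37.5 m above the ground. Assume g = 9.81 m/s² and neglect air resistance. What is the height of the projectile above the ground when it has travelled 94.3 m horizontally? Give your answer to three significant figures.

51.4 m

v_x = 67.7 cos 14.3° = 65.60 m/s, v_y0 = 67.7 sin 14.3° = 16.72 m/s.
Time to reach x = 94.3 m: t = x / v_x = 94.3 / 65.60 = 1.438 s.
y = 37.5 + v_y0 t − ½ g t² = 37.5 + 16.72×1.438 − 4.905×1.438² = 51.4 m.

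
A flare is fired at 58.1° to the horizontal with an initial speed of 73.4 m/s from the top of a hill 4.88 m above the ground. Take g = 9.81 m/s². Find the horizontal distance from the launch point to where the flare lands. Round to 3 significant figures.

Components: v_x = 73.4 cos 58.1° = 38.79 m/s, v_y = 73.4 sin 58.1° = 62.31 m/s.
Vertical: 0 = 4.88 + 62.31 t − ½(9.81) t² ⇒ 4.905 t² − 62.31 t − 4.88 = 0.
t = [62.31 + √(3883 + 95.75)] / 9.810 = 12.78 s.
Horizontal: R = v_x · t = 38.79 × 12.78 = 496 m.

496 m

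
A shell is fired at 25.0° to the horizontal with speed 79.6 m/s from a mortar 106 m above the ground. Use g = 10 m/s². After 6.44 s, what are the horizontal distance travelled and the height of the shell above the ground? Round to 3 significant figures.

v_x = 79.6 cos 25.0° = 72.14 m/s; v_y0 = 79.6 sin 25.0° = 33.64 m/s.
x = v_x t = 72.14 × 6.44 = 465 m.
y = 106 + v_y0 t − ½ g t² = 115 m.

x = 465 m, y = 115 m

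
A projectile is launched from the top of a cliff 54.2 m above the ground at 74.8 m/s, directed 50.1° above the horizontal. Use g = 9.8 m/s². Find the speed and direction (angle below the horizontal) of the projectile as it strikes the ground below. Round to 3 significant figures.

81.6 m/s at 54.0° below the horizontal

v_x = 74.8 cos 50.1° = 47.98 m/s (constant).
|v_y| at impact = √((57.38)² + 2×9.8×54.2) = 65.99 m/s.
Speed = √(47.98² + 65.99²) = 81.6 m/s; angle = arctan(65.99/47.98) = 54.0° below horizontal.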